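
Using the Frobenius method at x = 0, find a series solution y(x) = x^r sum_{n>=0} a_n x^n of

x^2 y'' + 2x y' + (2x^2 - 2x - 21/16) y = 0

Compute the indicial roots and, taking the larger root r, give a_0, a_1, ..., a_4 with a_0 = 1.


Write in Frobenius form y'' + (p(x)/x) y' + (q(x)/x^2) y = 0:
  p(x) = 2,  q(x) = 2x^2 - 2x - 21/16.
Indicial equation: r(r-1) + (2) r + (-21/16) = 0 -> roots r_1 = 3/4, r_2 = -7/4.
Take r = r_1 = 3/4. Let y(x) = x^r sum_{n>=0} a_n x^n with a_0 = 1.
Substitute y = x^r sum a_n x^n and match x^{r+n}. The recurrence is
  D(n) a_n - 2 a_{n-1} + 2 a_{n-2} = 0,  where D(n) = (r+n)(r+n-1) + (2)(r+n) + (-21/16).
  a_n = [2 a_{n-1} - 2 a_{n-2}] / D(n).
Since the indicial polynomial factors as (r - r_1)(r - r_2), D(n) = (r_1 + n - r_1)(r_1 + n - r_2) = n(n + 5/2).
Evaluating step by step (a_0 = 1):
  n = 1: D(1) = 1(1 + 5/2) = 7/2; numerator = 2(1) = 2; a_1 = (2)/(7/2) = 4/7
  n = 2: D(2) = 2(2 + 5/2) = 9; numerator = 2(4/7) - 2(1) = -6/7; a_2 = (-6/7)/(9) = -2/21
  n = 3: D(3) = 3(3 + 5/2) = 33/2; numerator = 2(-2/21) - 2(4/7) = -4/3; a_3 = (-4/3)/(33/2) = -8/99
  n = 4: D(4) = 4(4 + 5/2) = 26; numerator = 2(-8/99) - 2(-2/21) = 20/693; a_4 = (20/693)/(26) = 10/9009

r = 3/4; a_0 = 1; a_1 = 4/7; a_2 = -2/21; a_3 = -8/99; a_4 = 10/9009


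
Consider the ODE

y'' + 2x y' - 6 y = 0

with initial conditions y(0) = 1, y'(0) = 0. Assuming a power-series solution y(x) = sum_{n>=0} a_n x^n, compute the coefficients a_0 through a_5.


Ansatz: y(x) = sum_{n>=0} a_n x^n, so y'(x) = sum_{n>=1} n a_n x^(n-1) and y''(x) = sum_{n>=2} n(n-1) a_n x^(n-2).
Substitute into P(x) y'' + Q(x) y' + R(x) y = 0 with P(x) = 1, Q(x) = 2x, R(x) = -6, and match powers of x.
Initial conditions: a_0 = 1, a_1 = 0.
Setting the coefficient of each power of x to zero and solving order by order (substituting the coefficients already found):
  x^0: 2 a_2 - 6 a_0 = 0  ->  2 a_2 = 6 a_0 = 6  ->  a_2 = 3
  x^1: 6 a_3 - 4 a_1 = 0  ->  6 a_3 = 4 a_1 = 0  ->  a_3 = 0
  x^2: 12 a_4 - 2 a_2 = 0  ->  12 a_4 = 2 a_2 = 6  ->  a_4 = 1/2
  x^3: 20 a_5 = 0  ->  a_5 = 0
Truncated series: y(x) = 1 + 3 x^2 + (1/2) x^4 + O(x^6).

a_0 = 1; a_1 = 0; a_2 = 3; a_3 = 0; a_4 = 1/2; a_5 = 0


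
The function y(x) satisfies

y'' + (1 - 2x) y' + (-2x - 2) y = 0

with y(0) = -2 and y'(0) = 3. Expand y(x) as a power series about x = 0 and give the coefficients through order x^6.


Ansatz: y(x) = sum_{n>=0} a_n x^n, so y'(x) = sum_{n>=1} n a_n x^(n-1) and y''(x) = sum_{n>=2} n(n-1) a_n x^(n-2).
Substitute into P(x) y'' + Q(x) y' + R(x) y = 0 with P(x) = 1, Q(x) = 1 - 2x, R(x) = -2x - 2, and match powers of x.
Initial conditions: a_0 = -2, a_1 = 3.
Setting the coefficient of each power of x to zero and solving order by order (substituting the coefficients already found):
  x^0: 2 a_2 + a_1 - 2 a_0 = 0  ->  2 a_2 = -a_1 + 2 a_0 = -7  ->  a_2 = -7/2
  x^1: 6 a_3 + 2 a_2 - 4 a_1 - 2 a_0 = 0  ->  6 a_3 = -2 a_2 + 4 a_1 + 2 a_0 = 15  ->  a_3 = 5/2
  x^2: 12 a_4 + 3 a_3 - 6 a_2 - 2 a_1 = 0  ->  12 a_4 = -3 a_3 + 6 a_2 + 2 a_1 = -45/2  ->  a_4 = -15/8
  x^3: 20 a_5 + 4 a_4 - 8 a_3 - 2 a_2 = 0  ->  20 a_5 = -4 a_4 + 8 a_3 + 2 a_2 = 41/2  ->  a_5 = 41/40
  x^4: 30 a_6 + 5 a_5 - 10 a_4 - 2 a_3 = 0  ->  30 a_6 = -5 a_5 + 10 a_4 + 2 a_3 = -151/8  ->  a_6 = -151/240
Truncated series: y(x) = -2 + 3 x - (7/2) x^2 + (5/2) x^3 - (15/8) x^4 + (41/40) x^5 - (151/240) x^6 + O(x^7).

a_0 = -2; a_1 = 3; a_2 = -7/2; a_3 = 5/2; a_4 = -15/8; a_5 = 41/40; a_6 = -151/240


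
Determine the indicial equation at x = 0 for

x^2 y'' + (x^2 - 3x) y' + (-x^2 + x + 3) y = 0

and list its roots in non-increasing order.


Divide by x^2 to reach normal form y'' + P_1(x) y' + P_2(x) y = 0 with P_1(x) = 1 - 3/x and P_2(x) = -1 + 1/x + 3/x^2.
x = 0 is a singular point because the y'-coefficient 1 - 3/x has a pole at x = 0 and the y-coefficient -1 + 1/x + 3/x^2 has a pole at x = 0.
It is a regular singular point because x P_1(x) = p(x) = x - 3 and x^2 P_2(x) = q(x) = -x^2 + x + 3 are polynomials, hence analytic at x = 0.
p(0) = -3,  q(0) = 3.
Indicial equation: r(r-1) + p(0) r + q(0) = 0, i.e. r^2 + (p(0) - 1) r + q(0) = 0, i.e. r^2 - 4 r + 3 = 0.
Discriminant: (-4)^2 - 4(3) = 4, so r = (4 ± 2)/2.
Solving: r_1 = 3, r_2 = 1.

indicial: r^2 - 4 r + 3 = 0; roots r_1 = 3, r_2 = 1


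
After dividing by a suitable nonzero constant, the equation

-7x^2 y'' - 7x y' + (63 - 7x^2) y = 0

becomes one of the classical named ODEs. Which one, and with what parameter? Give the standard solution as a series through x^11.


All three coefficients share the factor -7; dividing through by -7 gives  x^2 y'' + x y' + (x^2 - 9) y = 0.
This matches the Bessel equation x^2 y'' + x y' + (x^2 - nu^2) y = 0 with nu^2 = 9, so nu = 3; the solution bounded at x = 0 is J_3(x).
Frobenius at x = 0: indicial roots ±nu; for r = nu the recurrence k(k + 2nu) c_k = -c_{k-2} gives the standard series J_nu(x) = sum_{k>=0} (-1)^k / (k! (k+nu)!) (x/2)^(2k+nu). Evaluate the first 5 terms:
  k = 0: (-1)^0 / (0! * 3! * 2^3) x^3 = 1/(1*6*8) x^3 = (1/48) x^3
  k = 1: (-1)^1 / (1! * 4! * 2^5) x^5 = -1/(1*24*32) x^5 = (-1/768) x^5
  k = 2: (-1)^2 / (2! * 5! * 2^7) x^7 = 1/(2*120*128) x^7 = (1/30720) x^7
  k = 3: (-1)^3 / (3! * 6! * 2^9) x^9 = -1/(6*720*512) x^9 = (-1/2211840) x^9
  k = 4: (-1)^4 / (4! * 7! * 2^11) x^11 = 1/(24*5040*2048) x^11 = (1/247726080) x^11
Hence J_3(x) = x^11/247726080 - x^9/2211840 + x^7/30720 - x^5/768 + x^3/48 + ....

J_3(x); series = x^11/247726080 - x^9/2211840 + x^7/30720 - x^5/768 + x^3/48


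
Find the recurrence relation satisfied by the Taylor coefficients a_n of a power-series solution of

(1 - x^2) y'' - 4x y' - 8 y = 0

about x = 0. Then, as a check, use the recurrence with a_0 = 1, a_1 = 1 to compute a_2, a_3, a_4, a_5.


Substitute y = sum_n a_n x^n.
(1 - 1 x^2) y'' contributes (n+2)(n+1) a_{n+2} - n(n-1) a_n at x^n.
-4 x y'(x) contributes -4 n a_n at x^n.
-8 y(x) contributes -8 a_n at x^n.
Matching x^n: (n+2)(n+1) a_{n+2} + (-n(n-1) - 4 n - 8) a_n = 0.
Thus a_{n+2} = (n(n-1) + 4 n + 8) / ((n+1)(n+2)) * a_n.

Check with a_0 = 1, a_1 = 1 (apply the recurrence for n = 0, 1, 2, 3): a_0 = 1, a_1 = 1, a_2 = 4, a_3 = 2, a_4 = 6, a_5 = 13/5.

a_(n+2) = (n(n-1) + 4 n + 8) / ((n+1)(n+2)) * a_n; check: a_0 = 1, a_1 = 1, a_2 = 4, a_3 = 2, a_4 = 6, a_5 = 13/5


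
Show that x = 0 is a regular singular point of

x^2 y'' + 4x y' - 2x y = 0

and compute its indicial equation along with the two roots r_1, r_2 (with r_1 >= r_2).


Divide by x^2 to reach normal form y'' + P_1(x) y' + P_2(x) y = 0 with P_1(x) = 4/x and P_2(x) = -2/x.
x = 0 is a singular point because the y'-coefficient 4/x has a pole at x = 0 and the y-coefficient -2/x has a pole at x = 0.
It is a regular singular point because x P_1(x) = p(x) = 4 and x^2 P_2(x) = q(x) = -2x are polynomials, hence analytic at x = 0.
p(0) = 4,  q(0) = 0.
Indicial equation: r(r-1) + p(0) r + q(0) = 0, i.e. r^2 + (p(0) - 1) r + q(0) = 0, i.e. r^2 + 3 r = 0.
Discriminant: (3)^2 - 4(0) = 9, so r = (-3 ± 3)/2.
Solving: r_1 = 0, r_2 = -3.

indicial: r^2 + 3 r = 0; roots r_1 = 0, r_2 = -3


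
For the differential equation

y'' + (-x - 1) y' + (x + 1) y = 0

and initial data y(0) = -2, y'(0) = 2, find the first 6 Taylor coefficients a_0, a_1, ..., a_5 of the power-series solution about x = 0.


Ansatz: y(x) = sum_{n>=0} a_n x^n, so y'(x) = sum_{n>=1} n a_n x^(n-1) and y''(x) = sum_{n>=2} n(n-1) a_n x^(n-2).
Substitute into P(x) y'' + Q(x) y' + R(x) y = 0 with P(x) = 1, Q(x) = -x - 1, R(x) = x + 1, and match powers of x.
Initial conditions: a_0 = -2, a_1 = 2.
Setting the coefficient of each power of x to zero and solving order by order (substituting the coefficients already found):
  x^0: 2 a_2 - a_1 + a_0 = 0  ->  2 a_2 = a_1 - a_0 = 4  ->  a_2 = 2
  x^1: 6 a_3 - 2 a_2 + a_0 = 0  ->  6 a_3 = 2 a_2 - a_0 = 6  ->  a_3 = 1
  x^2: 12 a_4 - 3 a_3 - a_2 + a_1 = 0  ->  12 a_4 = 3 a_3 + a_2 - a_1 = 3  ->  a_4 = 1/4
  x^3: 20 a_5 - 4 a_4 - 2 a_3 + a_2 = 0  ->  20 a_5 = 4 a_4 + 2 a_3 - a_2 = 1  ->  a_5 = 1/20
Truncated series: y(x) = -2 + 2 x + 2 x^2 + x^3 + (1/4) x^4 + (1/20) x^5 + O(x^6).

a_0 = -2; a_1 = 2; a_2 = 2; a_3 = 1; a_4 = 1/4; a_5 = 1/20


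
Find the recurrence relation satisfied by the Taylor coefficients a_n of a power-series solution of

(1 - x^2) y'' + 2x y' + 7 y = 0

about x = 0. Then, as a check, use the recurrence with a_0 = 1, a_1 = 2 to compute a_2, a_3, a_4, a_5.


Substitute y = sum_n a_n x^n.
(1 - 1 x^2) y'' contributes (n+2)(n+1) a_{n+2} - n(n-1) a_n at x^n.
2 x y'(x) contributes 2 n a_n at x^n.
7 y(x) contributes 7 a_n at x^n.
Matching x^n: (n+2)(n+1) a_{n+2} + (-n(n-1) + 2 n + 7) a_n = 0.
Thus a_{n+2} = (n(n-1) - 2 n - 7) / ((n+1)(n+2)) * a_n.

Check with a_0 = 1, a_1 = 2 (apply the recurrence for n = 0, 1, 2, 3): a_0 = 1, a_1 = 2, a_2 = -7/2, a_3 = -3, a_4 = 21/8, a_5 = 21/20.

a_(n+2) = (n(n-1) - 2 n - 7) / ((n+1)(n+2)) * a_n; check: a_0 = 1, a_1 = 2, a_2 = -7/2, a_3 = -3, a_4 = 21/8, a_5 = 21/20


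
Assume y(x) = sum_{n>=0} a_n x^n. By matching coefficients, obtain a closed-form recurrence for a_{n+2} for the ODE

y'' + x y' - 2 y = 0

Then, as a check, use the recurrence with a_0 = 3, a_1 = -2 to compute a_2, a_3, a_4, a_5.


Substitute y = sum_n a_n x^n.
y''(x) has coefficient (n+2)(n+1) a_{n+2} at x^n;
x y'(x) has coefficient n a_n at x^n (shift);
-2 y(x) has coefficient -2 a_n at x^n.
Matching x^n: (n+2)(n+1) a_{n+2} + (n - 2) a_n = 0.
Thus a_{n+2} = (-n + 2) / ((n+1)(n+2)) * a_n.

Check with a_0 = 3, a_1 = -2 (apply the recurrence for n = 0, 1, 2, 3): a_0 = 3, a_1 = -2, a_2 = 3, a_3 = -1/3, a_4 = 0, a_5 = 1/60.

a_(n+2) = (-n + 2) / ((n+1)(n+2)) * a_n; check: a_0 = 3, a_1 = -2, a_2 = 3, a_3 = -1/3, a_4 = 0, a_5 = 1/60


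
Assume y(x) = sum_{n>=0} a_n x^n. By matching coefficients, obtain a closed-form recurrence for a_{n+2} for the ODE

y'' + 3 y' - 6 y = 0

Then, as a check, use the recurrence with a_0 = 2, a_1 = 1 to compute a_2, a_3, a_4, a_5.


Substitute y = sum_n a_n x^n.
y''(x) has coefficient (n+2)(n+1) a_{n+2} at x^n;
3 y'(x) has coefficient 3 (n+1) a_{n+1} at x^n;
-6 y(x) has coefficient -6 a_n at x^n.
Matching x^n: (n+2)(n+1) a_{n+2} + 3 (n+1) a_{n+1} - 6 a_n = 0.
Thus a_{n+2} = [-3 (n+1) a_{n+1} + 6 a_n] / ((n+1)(n+2)).

Check with a_0 = 2, a_1 = 1 (apply the recurrence for n = 0, 1, 2, 3): a_0 = 2, a_1 = 1, a_2 = 9/2, a_3 = -7/2, a_4 = 39/8, a_5 = -159/40.

a_(n+2) = [-3 (n+1) a_(n+1) + 6 a_n] / ((n+1)(n+2)); check: a_0 = 2, a_1 = 1, a_2 = 9/2, a_3 = -7/2, a_4 = 39/8, a_5 = -159/40


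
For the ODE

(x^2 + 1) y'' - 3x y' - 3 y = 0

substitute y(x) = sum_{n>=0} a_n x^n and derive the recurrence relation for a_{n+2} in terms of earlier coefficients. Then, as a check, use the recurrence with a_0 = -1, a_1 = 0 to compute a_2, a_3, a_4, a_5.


Substitute y = sum_n a_n x^n.
(1 + 1 x^2) y'' contributes (n+2)(n+1) a_{n+2} + n(n-1) a_n at x^n.
-3 x y'(x) contributes -3 n a_n at x^n.
-3 y(x) contributes -3 a_n at x^n.
Matching x^n: (n+2)(n+1) a_{n+2} + (n(n-1) - 3 n - 3) a_n = 0.
Thus a_{n+2} = (-n(n-1) + 3 n + 3) / ((n+1)(n+2)) * a_n.

Check with a_0 = -1, a_1 = 0 (apply the recurrence for n = 0, 1, 2, 3): a_0 = -1, a_1 = 0, a_2 = -3/2, a_3 = 0, a_4 = -7/8, a_5 = 0.

a_(n+2) = (-n(n-1) + 3 n + 3) / ((n+1)(n+2)) * a_n; check: a_0 = -1, a_1 = 0, a_2 = -3/2, a_3 = 0, a_4 = -7/8, a_5 = 0


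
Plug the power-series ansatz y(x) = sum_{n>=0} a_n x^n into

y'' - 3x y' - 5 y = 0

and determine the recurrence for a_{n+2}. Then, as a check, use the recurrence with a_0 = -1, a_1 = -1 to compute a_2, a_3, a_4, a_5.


Substitute y = sum_n a_n x^n.
y''(x) has coefficient (n+2)(n+1) a_{n+2} at x^n;
-3 x y'(x) has coefficient -3 n a_n at x^n (shift);
-5 y(x) has coefficient -5 a_n at x^n.
Matching x^n: (n+2)(n+1) a_{n+2} + (-3n - 5) a_n = 0.
Thus a_{n+2} = (3n + 5) / ((n+1)(n+2)) * a_n.

Check with a_0 = -1, a_1 = -1 (apply the recurrence for n = 0, 1, 2, 3): a_0 = -1, a_1 = -1, a_2 = -5/2, a_3 = -4/3, a_4 = -55/24, a_5 = -14/15.

a_(n+2) = (3n + 5) / ((n+1)(n+2)) * a_n; check: a_0 = -1, a_1 = -1, a_2 = -5/2, a_3 = -4/3, a_4 = -55/24, a_5 = -14/15


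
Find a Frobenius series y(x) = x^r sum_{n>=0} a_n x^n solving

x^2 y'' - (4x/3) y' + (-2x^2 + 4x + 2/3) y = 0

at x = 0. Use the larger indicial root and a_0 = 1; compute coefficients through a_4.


Write in Frobenius form y'' + (p(x)/x) y' + (q(x)/x^2) y = 0:
  p(x) = -4/3,  q(x) = -2x^2 + 4x + 2/3.
Indicial equation: r(r-1) + (-4/3) r + (2/3) = 0 -> roots r_1 = 2, r_2 = 1/3.
Take r = r_1 = 2. Let y(x) = x^r sum_{n>=0} a_n x^n with a_0 = 1.
Substitute y = x^r sum a_n x^n and match x^{r+n}. The recurrence is
  D(n) a_n + 4 a_{n-1} - 2 a_{n-2} = 0,  where D(n) = (r+n)(r+n-1) + (-4/3)(r+n) + (2/3).
  a_n = [-4 a_{n-1} + 2 a_{n-2}] / D(n).
Since the indicial polynomial factors as (r - r_1)(r - r_2), D(n) = (r_1 + n - r_1)(r_1 + n - r_2) = n(n + 5/3).
Evaluating step by step (a_0 = 1):
  n = 1: D(1) = 1(1 + 5/3) = 8/3; numerator = -4(1) = -4; a_1 = (-4)/(8/3) = -3/2
  n = 2: D(2) = 2(2 + 5/3) = 22/3; numerator = -4(-3/2) + 2(1) = 8; a_2 = (8)/(22/3) = 12/11
  n = 3: D(3) = 3(3 + 5/3) = 14; numerator = -4(12/11) + 2(-3/2) = -81/11; a_3 = (-81/11)/(14) = -81/154
  n = 4: D(4) = 4(4 + 5/3) = 68/3; numerator = -4(-81/154) + 2(12/11) = 30/7; a_4 = (30/7)/(68/3) = 45/238

r = 2; a_0 = 1; a_1 = -3/2; a_2 = 12/11; a_3 = -81/154; a_4 = 45/238


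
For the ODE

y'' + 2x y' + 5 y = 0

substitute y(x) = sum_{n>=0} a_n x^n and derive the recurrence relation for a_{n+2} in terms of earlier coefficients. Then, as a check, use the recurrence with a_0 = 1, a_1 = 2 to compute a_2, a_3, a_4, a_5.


Substitute y = sum_n a_n x^n.
y''(x) has coefficient (n+2)(n+1) a_{n+2} at x^n;
2 x y'(x) has coefficient 2 n a_n at x^n (shift);
5 y(x) has coefficient 5 a_n at x^n.
Matching x^n: (n+2)(n+1) a_{n+2} + (2n + 5) a_n = 0.
Thus a_{n+2} = (-2n - 5) / ((n+1)(n+2)) * a_n.

Check with a_0 = 1, a_1 = 2 (apply the recurrence for n = 0, 1, 2, 3): a_0 = 1, a_1 = 2, a_2 = -5/2, a_3 = -7/3, a_4 = 15/8, a_5 = 77/60.

a_(n+2) = (-2n - 5) / ((n+1)(n+2)) * a_n; check: a_0 = 1, a_1 = 2, a_2 = -5/2, a_3 = -7/3, a_4 = 15/8, a_5 = 77/60


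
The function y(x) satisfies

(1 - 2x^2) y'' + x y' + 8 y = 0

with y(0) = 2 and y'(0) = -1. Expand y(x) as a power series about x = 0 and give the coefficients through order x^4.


Ansatz: y(x) = sum_{n>=0} a_n x^n, so y'(x) = sum_{n>=1} n a_n x^(n-1) and y''(x) = sum_{n>=2} n(n-1) a_n x^(n-2).
Substitute into P(x) y'' + Q(x) y' + R(x) y = 0 with P(x) = 1 - 2x^2, Q(x) = x, R(x) = 8, and match powers of x.
Initial conditions: a_0 = 2, a_1 = -1.
Setting the coefficient of each power of x to zero and solving order by order (substituting the coefficients already found):
  x^0: 2 a_2 + 8 a_0 = 0  ->  2 a_2 = -8 a_0 = -16  ->  a_2 = -8
  x^1: 6 a_3 + 9 a_1 = 0  ->  6 a_3 = -9 a_1 = 9  ->  a_3 = 3/2
  x^2: 12 a_4 + 6 a_2 = 0  ->  12 a_4 = -6 a_2 = 48  ->  a_4 = 4
Truncated series: y(x) = 2 - x - 8 x^2 + (3/2) x^3 + 4 x^4 + O(x^5).

a_0 = 2; a_1 = -1; a_2 = -8; a_3 = 3/2; a_4 = 4


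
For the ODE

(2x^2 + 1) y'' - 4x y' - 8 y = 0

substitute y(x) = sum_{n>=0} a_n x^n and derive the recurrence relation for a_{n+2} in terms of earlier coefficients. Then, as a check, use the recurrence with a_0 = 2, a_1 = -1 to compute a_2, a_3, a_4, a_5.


Substitute y = sum_n a_n x^n.
(1 + 2 x^2) y'' contributes (n+2)(n+1) a_{n+2} + 2 n(n-1) a_n at x^n.
-4 x y'(x) contributes -4 n a_n at x^n.
-8 y(x) contributes -8 a_n at x^n.
Matching x^n: (n+2)(n+1) a_{n+2} + (2 n(n-1) - 4 n - 8) a_n = 0.
Thus a_{n+2} = (-2 n(n-1) + 4 n + 8) / ((n+1)(n+2)) * a_n.

Check with a_0 = 2, a_1 = -1 (apply the recurrence for n = 0, 1, 2, 3): a_0 = 2, a_1 = -1, a_2 = 8, a_3 = -2, a_4 = 8, a_5 = -4/5.

a_(n+2) = (-2 n(n-1) + 4 n + 8) / ((n+1)(n+2)) * a_n; check: a_0 = 2, a_1 = -1, a_2 = 8, a_3 = -2, a_4 = 8, a_5 = -4/5


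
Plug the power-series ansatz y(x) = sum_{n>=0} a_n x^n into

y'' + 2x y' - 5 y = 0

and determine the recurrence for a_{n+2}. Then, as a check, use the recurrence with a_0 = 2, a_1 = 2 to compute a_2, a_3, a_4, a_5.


Substitute y = sum_n a_n x^n.
y''(x) has coefficient (n+2)(n+1) a_{n+2} at x^n;
2 x y'(x) has coefficient 2 n a_n at x^n (shift);
-5 y(x) has coefficient -5 a_n at x^n.
Matching x^n: (n+2)(n+1) a_{n+2} + (2n - 5) a_n = 0.
Thus a_{n+2} = (-2n + 5) / ((n+1)(n+2)) * a_n.

Check with a_0 = 2, a_1 = 2 (apply the recurrence for n = 0, 1, 2, 3): a_0 = 2, a_1 = 2, a_2 = 5, a_3 = 1, a_4 = 5/12, a_5 = -1/20.

a_(n+2) = (-2n + 5) / ((n+1)(n+2)) * a_n; check: a_0 = 2, a_1 = 2, a_2 = 5, a_3 = 1, a_4 = 5/12, a_5 = -1/20


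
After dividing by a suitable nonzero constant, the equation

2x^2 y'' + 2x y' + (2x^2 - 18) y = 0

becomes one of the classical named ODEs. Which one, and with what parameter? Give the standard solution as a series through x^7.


All three coefficients share the factor 2; dividing through by 2 gives  x^2 y'' + x y' + (x^2 - 9) y = 0.
This matches the Bessel equation x^2 y'' + x y' + (x^2 - nu^2) y = 0 with nu^2 = 9, so nu = 3; the solution bounded at x = 0 is J_3(x).
Frobenius at x = 0: indicial roots ±nu; for r = nu the recurrence k(k + 2nu) c_k = -c_{k-2} gives the standard series J_nu(x) = sum_{k>=0} (-1)^k / (k! (k+nu)!) (x/2)^(2k+nu). Evaluate the first 3 terms:
  k = 0: (-1)^0 / (0! * 3! * 2^3) x^3 = 1/(1*6*8) x^3 = (1/48) x^3
  k = 1: (-1)^1 / (1! * 4! * 2^5) x^5 = -1/(1*24*32) x^5 = (-1/768) x^5
  k = 2: (-1)^2 / (2! * 5! * 2^7) x^7 = 1/(2*120*128) x^7 = (1/30720) x^7
Hence J_3(x) = x^7/30720 - x^5/768 + x^3/48 + ....

J_3(x); series = x^7/30720 - x^5/768 + x^3/48


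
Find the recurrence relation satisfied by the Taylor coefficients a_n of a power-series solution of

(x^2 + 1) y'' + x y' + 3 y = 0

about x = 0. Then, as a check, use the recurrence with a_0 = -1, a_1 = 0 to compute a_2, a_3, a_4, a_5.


Substitute y = sum_n a_n x^n.
(1 + 1 x^2) y'' contributes (n+2)(n+1) a_{n+2} + n(n-1) a_n at x^n.
x y'(x) contributes n a_n at x^n.
3 y(x) contributes 3 a_n at x^n.
Matching x^n: (n+2)(n+1) a_{n+2} + (n(n-1) + n + 3) a_n = 0.
Thus a_{n+2} = (-n(n-1) - n - 3) / ((n+1)(n+2)) * a_n.

Check with a_0 = -1, a_1 = 0 (apply the recurrence for n = 0, 1, 2, 3): a_0 = -1, a_1 = 0, a_2 = 3/2, a_3 = 0, a_4 = -7/8, a_5 = 0.

a_(n+2) = (-n(n-1) - n - 3) / ((n+1)(n+2)) * a_n; check: a_0 = -1, a_1 = 0, a_2 = 3/2, a_3 = 0, a_4 = -7/8, a_5 = 0


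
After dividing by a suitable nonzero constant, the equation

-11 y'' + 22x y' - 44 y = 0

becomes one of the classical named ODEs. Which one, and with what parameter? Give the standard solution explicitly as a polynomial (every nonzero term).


All three coefficients share the factor -11; dividing through by -11 gives  y'' - 2x y' + 4 y = 0.
This matches the Hermite equation y'' - 2x y' + 2n y = 0 with 2n = 4, so n = 2; the polynomial solution is H_2(x).
With y = sum_k a_k x^k, matching x^k gives (k+2)(k+1) a_{k+2} = 2(k - n) a_k = 2(k - 2) a_k. The right side vanishes at k = 2, so the series with the parity of 2 terminates at degree 2.
Standard normalization: leading coefficient of H_n is 2^n, so a_2 = 2^2 = 4. Work downward with a_k = (k+1)(k+2) a_{k+2} / (2(k - n)):
  a_0 = (1)(2)(4) / (2(0 - 2)) = 8/(-4) = -2
Hence H_2(x) = 4 x^2 - 2.

H_2(x); series = 4 x^2 - 2


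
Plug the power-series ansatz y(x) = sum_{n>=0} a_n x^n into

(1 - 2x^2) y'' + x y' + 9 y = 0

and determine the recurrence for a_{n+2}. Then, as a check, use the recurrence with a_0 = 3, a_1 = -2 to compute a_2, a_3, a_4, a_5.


Substitute y = sum_n a_n x^n.
(1 - 2 x^2) y'' contributes (n+2)(n+1) a_{n+2} - 2 n(n-1) a_n at x^n.
x y'(x) contributes n a_n at x^n.
9 y(x) contributes 9 a_n at x^n.
Matching x^n: (n+2)(n+1) a_{n+2} + (-2 n(n-1) + n + 9) a_n = 0.
Thus a_{n+2} = (2 n(n-1) - n - 9) / ((n+1)(n+2)) * a_n.

Check with a_0 = 3, a_1 = -2 (apply the recurrence for n = 0, 1, 2, 3): a_0 = 3, a_1 = -2, a_2 = -27/2, a_3 = 10/3, a_4 = 63/8, a_5 = 0.

a_(n+2) = (2 n(n-1) - n - 9) / ((n+1)(n+2)) * a_n; check: a_0 = 3, a_1 = -2, a_2 = -27/2, a_3 = 10/3, a_4 = 63/8, a_5 = 0


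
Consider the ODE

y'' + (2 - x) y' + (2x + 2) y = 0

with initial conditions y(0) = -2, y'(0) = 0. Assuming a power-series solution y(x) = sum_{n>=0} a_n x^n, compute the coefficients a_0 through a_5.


Ansatz: y(x) = sum_{n>=0} a_n x^n, so y'(x) = sum_{n>=1} n a_n x^(n-1) and y''(x) = sum_{n>=2} n(n-1) a_n x^(n-2).
Substitute into P(x) y'' + Q(x) y' + R(x) y = 0 with P(x) = 1, Q(x) = 2 - x, R(x) = 2x + 2, and match powers of x.
Initial conditions: a_0 = -2, a_1 = 0.
Setting the coefficient of each power of x to zero and solving order by order (substituting the coefficients already found):
  x^0: 2 a_2 + 2 a_1 + 2 a_0 = 0  ->  2 a_2 = -2 a_1 - 2 a_0 = 4  ->  a_2 = 2
  x^1: 6 a_3 + 4 a_2 + a_1 + 2 a_0 = 0  ->  6 a_3 = -4 a_2 - a_1 - 2 a_0 = -4  ->  a_3 = -2/3
  x^2: 12 a_4 + 6 a_3 + 2 a_1 = 0  ->  12 a_4 = -6 a_3 - 2 a_1 = 4  ->  a_4 = 1/3
  x^3: 20 a_5 + 8 a_4 - a_3 + 2 a_2 = 0  ->  20 a_5 = -8 a_4 + a_3 - 2 a_2 = -22/3  ->  a_5 = -11/30
Truncated series: y(x) = -2 + 2 x^2 - (2/3) x^3 + (1/3) x^4 - (11/30) x^5 + O(x^6).

a_0 = -2; a_1 = 0; a_2 = 2; a_3 = -2/3; a_4 = 1/3; a_5 = -11/30


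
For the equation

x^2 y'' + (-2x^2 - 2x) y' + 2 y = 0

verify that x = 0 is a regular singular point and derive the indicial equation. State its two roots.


Divide by x^2 to reach normal form y'' + P_1(x) y' + P_2(x) y = 0 with P_1(x) = -2 - 2/x and P_2(x) = 2/x^2.
x = 0 is a singular point because the y'-coefficient -2 - 2/x has a pole at x = 0 and the y-coefficient 2/x^2 has a pole at x = 0.
It is a regular singular point because x P_1(x) = p(x) = -2x - 2 and x^2 P_2(x) = q(x) = 2 are polynomials, hence analytic at x = 0.
p(0) = -2,  q(0) = 2.
Indicial equation: r(r-1) + p(0) r + q(0) = 0, i.e. r^2 + (p(0) - 1) r + q(0) = 0, i.e. r^2 - 3 r + 2 = 0.
Discriminant: (-3)^2 - 4(2) = 1, so r = (3 ± 1)/2.
Solving: r_1 = 2, r_2 = 1.

indicial: r^2 - 3 r + 2 = 0; roots r_1 = 2, r_2 = 1


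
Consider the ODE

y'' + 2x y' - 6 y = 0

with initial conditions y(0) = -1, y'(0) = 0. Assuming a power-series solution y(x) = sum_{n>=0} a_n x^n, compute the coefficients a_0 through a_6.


Ansatz: y(x) = sum_{n>=0} a_n x^n, so y'(x) = sum_{n>=1} n a_n x^(n-1) and y''(x) = sum_{n>=2} n(n-1) a_n x^(n-2).
Substitute into P(x) y'' + Q(x) y' + R(x) y = 0 with P(x) = 1, Q(x) = 2x, R(x) = -6, and match powers of x.
Initial conditions: a_0 = -1, a_1 = 0.
Setting the coefficient of each power of x to zero and solving order by order (substituting the coefficients already found):
  x^0: 2 a_2 - 6 a_0 = 0  ->  2 a_2 = 6 a_0 = -6  ->  a_2 = -3
  x^1: 6 a_3 - 4 a_1 = 0  ->  6 a_3 = 4 a_1 = 0  ->  a_3 = 0
  x^2: 12 a_4 - 2 a_2 = 0  ->  12 a_4 = 2 a_2 = -6  ->  a_4 = -1/2
  x^3: 20 a_5 = 0  ->  a_5 = 0
  x^4: 30 a_6 + 2 a_4 = 0  ->  30 a_6 = -2 a_4 = 1  ->  a_6 = 1/30
Truncated series: y(x) = -1 - 3 x^2 - (1/2) x^4 + (1/30) x^6 + O(x^7).

a_0 = -1; a_1 = 0; a_2 = -3; a_3 = 0; a_4 = -1/2; a_5 = 0; a_6 = 1/30


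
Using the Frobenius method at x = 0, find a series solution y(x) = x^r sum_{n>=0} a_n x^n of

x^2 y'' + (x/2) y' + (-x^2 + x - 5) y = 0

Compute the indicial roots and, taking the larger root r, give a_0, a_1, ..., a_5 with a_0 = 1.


Write in Frobenius form y'' + (p(x)/x) y' + (q(x)/x^2) y = 0:
  p(x) = 1/2,  q(x) = -x^2 + x - 5.
Indicial equation: r(r-1) + (1/2) r + (-5) = 0 -> roots r_1 = 5/2, r_2 = -2.
Take r = r_1 = 5/2. Let y(x) = x^r sum_{n>=0} a_n x^n with a_0 = 1.
Substitute y = x^r sum a_n x^n and match x^{r+n}. The recurrence is
  D(n) a_n + 1 a_{n-1} - 1 a_{n-2} = 0,  where D(n) = (r+n)(r+n-1) + (1/2)(r+n) + (-5).
  a_n = [-1 a_{n-1} + 1 a_{n-2}] / D(n).
Since the indicial polynomial factors as (r - r_1)(r - r_2), D(n) = (r_1 + n - r_1)(r_1 + n - r_2) = n(n + 9/2).
Evaluating step by step (a_0 = 1):
  n = 1: D(1) = 1(1 + 9/2) = 11/2; numerator = -1(1) = -1; a_1 = (-1)/(11/2) = -2/11
  n = 2: D(2) = 2(2 + 9/2) = 13; numerator = -1(-2/11) + 1(1) = 13/11; a_2 = (13/11)/(13) = 1/11
  n = 3: D(3) = 3(3 + 9/2) = 45/2; numerator = -1(1/11) + 1(-2/11) = -3/11; a_3 = (-3/11)/(45/2) = -2/165
  n = 4: D(4) = 4(4 + 9/2) = 34; numerator = -1(-2/165) + 1(1/11) = 17/165; a_4 = (17/165)/(34) = 1/330
  n = 5: D(5) = 5(5 + 9/2) = 95/2; numerator = -1(1/330) + 1(-2/165) = -1/66; a_5 = (-1/66)/(95/2) = -1/3135

r = 5/2; a_0 = 1; a_1 = -2/11; a_2 = 1/11; a_3 = -2/165; a_4 = 1/330; a_5 = -1/3135


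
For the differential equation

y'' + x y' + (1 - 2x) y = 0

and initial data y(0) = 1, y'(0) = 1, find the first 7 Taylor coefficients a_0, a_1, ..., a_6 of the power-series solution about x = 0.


Ansatz: y(x) = sum_{n>=0} a_n x^n, so y'(x) = sum_{n>=1} n a_n x^(n-1) and y''(x) = sum_{n>=2} n(n-1) a_n x^(n-2).
Substitute into P(x) y'' + Q(x) y' + R(x) y = 0 with P(x) = 1, Q(x) = x, R(x) = 1 - 2x, and match powers of x.
Initial conditions: a_0 = 1, a_1 = 1.
Setting the coefficient of each power of x to zero and solving order by order (substituting the coefficients already found):
  x^0: 2 a_2 + a_0 = 0  ->  2 a_2 = -a_0 = -1  ->  a_2 = -1/2
  x^1: 6 a_3 + 2 a_1 - 2 a_0 = 0  ->  6 a_3 = -2 a_1 + 2 a_0 = 0  ->  a_3 = 0
  x^2: 12 a_4 + 3 a_2 - 2 a_1 = 0  ->  12 a_4 = -3 a_2 + 2 a_1 = 7/2  ->  a_4 = 7/24
  x^3: 20 a_5 + 4 a_3 - 2 a_2 = 0  ->  20 a_5 = -4 a_3 + 2 a_2 = -1  ->  a_5 = -1/20
  x^4: 30 a_6 + 5 a_4 - 2 a_3 = 0  ->  30 a_6 = -5 a_4 + 2 a_3 = -35/24  ->  a_6 = -7/144
Truncated series: y(x) = 1 + x - (1/2) x^2 + (7/24) x^4 - (1/20) x^5 - (7/144) x^6 + O(x^7).

a_0 = 1; a_1 = 1; a_2 = -1/2; a_3 = 0; a_4 = 7/24; a_5 = -1/20; a_6 = -7/144


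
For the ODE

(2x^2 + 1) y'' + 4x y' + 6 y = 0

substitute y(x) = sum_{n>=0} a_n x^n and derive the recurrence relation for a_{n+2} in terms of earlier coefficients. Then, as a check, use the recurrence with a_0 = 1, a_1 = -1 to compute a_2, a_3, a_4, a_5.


Substitute y = sum_n a_n x^n.
(1 + 2 x^2) y'' contributes (n+2)(n+1) a_{n+2} + 2 n(n-1) a_n at x^n.
4 x y'(x) contributes 4 n a_n at x^n.
6 y(x) contributes 6 a_n at x^n.
Matching x^n: (n+2)(n+1) a_{n+2} + (2 n(n-1) + 4 n + 6) a_n = 0.
Thus a_{n+2} = (-2 n(n-1) - 4 n - 6) / ((n+1)(n+2)) * a_n.

Check with a_0 = 1, a_1 = -1 (apply the recurrence for n = 0, 1, 2, 3): a_0 = 1, a_1 = -1, a_2 = -3, a_3 = 5/3, a_4 = 9/2, a_5 = -5/2.

a_(n+2) = (-2 n(n-1) - 4 n - 6) / ((n+1)(n+2)) * a_n; check: a_0 = 1, a_1 = -1, a_2 = -3, a_3 = 5/3, a_4 = 9/2, a_5 = -5/2


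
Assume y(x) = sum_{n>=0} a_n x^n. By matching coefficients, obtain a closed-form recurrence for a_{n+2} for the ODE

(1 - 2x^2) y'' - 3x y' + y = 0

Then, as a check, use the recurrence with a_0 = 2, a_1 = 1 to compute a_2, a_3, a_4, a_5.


Substitute y = sum_n a_n x^n.
(1 - 2 x^2) y'' contributes (n+2)(n+1) a_{n+2} - 2 n(n-1) a_n at x^n.
-3 x y'(x) contributes -3 n a_n at x^n.
y(x) contributes 1 a_n at x^n.
Matching x^n: (n+2)(n+1) a_{n+2} + (-2 n(n-1) - 3 n + 1) a_n = 0.
Thus a_{n+2} = (2 n(n-1) + 3 n - 1) / ((n+1)(n+2)) * a_n.

Check with a_0 = 2, a_1 = 1 (apply the recurrence for n = 0, 1, 2, 3): a_0 = 2, a_1 = 1, a_2 = -1, a_3 = 1/3, a_4 = -3/4, a_5 = 1/3.

a_(n+2) = (2 n(n-1) + 3 n - 1) / ((n+1)(n+2)) * a_n; check: a_0 = 2, a_1 = 1, a_2 = -1, a_3 = 1/3, a_4 = -3/4, a_5 = 1/3


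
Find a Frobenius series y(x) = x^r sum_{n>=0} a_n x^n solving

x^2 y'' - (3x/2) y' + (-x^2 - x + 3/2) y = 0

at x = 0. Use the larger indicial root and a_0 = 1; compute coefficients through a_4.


Write in Frobenius form y'' + (p(x)/x) y' + (q(x)/x^2) y = 0:
  p(x) = -3/2,  q(x) = -x^2 - x + 3/2.
Indicial equation: r(r-1) + (-3/2) r + (3/2) = 0 -> roots r_1 = 3/2, r_2 = 1.
Take r = r_1 = 3/2. Let y(x) = x^r sum_{n>=0} a_n x^n with a_0 = 1.
Substitute y = x^r sum a_n x^n and match x^{r+n}. The recurrence is
  D(n) a_n - 1 a_{n-1} - 1 a_{n-2} = 0,  where D(n) = (r+n)(r+n-1) + (-3/2)(r+n) + (3/2).
  a_n = [1 a_{n-1} + 1 a_{n-2}] / D(n).
Since the indicial polynomial factors as (r - r_1)(r - r_2), D(n) = (r_1 + n - r_1)(r_1 + n - r_2) = n(n + 1/2).
Evaluating step by step (a_0 = 1):
  n = 1: D(1) = 1(1 + 1/2) = 3/2; numerator = 1(1) = 1; a_1 = (1)/(3/2) = 2/3
  n = 2: D(2) = 2(2 + 1/2) = 5; numerator = 1(2/3) + 1(1) = 5/3; a_2 = (5/3)/(5) = 1/3
  n = 3: D(3) = 3(3 + 1/2) = 21/2; numerator = 1(1/3) + 1(2/3) = 1; a_3 = (1)/(21/2) = 2/21
  n = 4: D(4) = 4(4 + 1/2) = 18; numerator = 1(2/21) + 1(1/3) = 3/7; a_4 = (3/7)/(18) = 1/42

r = 3/2; a_0 = 1; a_1 = 2/3; a_2 = 1/3; a_3 = 2/21; a_4 = 1/42


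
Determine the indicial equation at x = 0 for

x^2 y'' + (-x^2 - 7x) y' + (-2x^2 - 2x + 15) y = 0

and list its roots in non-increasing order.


Divide by x^2 to reach normal form y'' + P_1(x) y' + P_2(x) y = 0 with P_1(x) = -1 - 7/x and P_2(x) = -2 - 2/x + 15/x^2.
x = 0 is a singular point because the y'-coefficient -1 - 7/x has a pole at x = 0 and the y-coefficient -2 - 2/x + 15/x^2 has a pole at x = 0.
It is a regular singular point because x P_1(x) = p(x) = -x - 7 and x^2 P_2(x) = q(x) = -2x^2 - 2x + 15 are polynomials, hence analytic at x = 0.
p(0) = -7,  q(0) = 15.
Indicial equation: r(r-1) + p(0) r + q(0) = 0, i.e. r^2 + (p(0) - 1) r + q(0) = 0, i.e. r^2 - 8 r + 15 = 0.
Discriminant: (-8)^2 - 4(15) = 4, so r = (8 ± 2)/2.
Solving: r_1 = 5, r_2 = 3.

indicial: r^2 - 8 r + 15 = 0; roots r_1 = 5, r_2 = 3


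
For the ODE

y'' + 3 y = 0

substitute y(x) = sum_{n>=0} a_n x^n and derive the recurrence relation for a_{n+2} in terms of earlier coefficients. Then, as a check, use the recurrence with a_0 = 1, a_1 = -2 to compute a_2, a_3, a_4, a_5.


Substitute y = sum_n a_n x^n into y'' + (const) y = 0.
y''(x) = sum_{n>=0} (n+2)(n+1) a_{n+2} x^n.
The ODE becomes sum_n [(n+2)(n+1) a_{n+2} + 3 a_n] x^n = 0.
Setting each coefficient to zero gives the recurrence:
  (n+2)(n+1) a_{n+2} + 3 a_n = 0,
  a_{n+2} = -3 / ((n+1)(n+2)) a_n.

Check with a_0 = 1, a_1 = -2 (apply the recurrence for n = 0, 1, 2, 3): a_0 = 1, a_1 = -2, a_2 = -3/2, a_3 = 1, a_4 = 3/8, a_5 = -3/20.

a_{n+2} = -3/((n+1)(n+2)) * a_n; check: a_0 = 1, a_1 = -2, a_2 = -3/2, a_3 = 1, a_4 = 3/8, a_5 = -3/20


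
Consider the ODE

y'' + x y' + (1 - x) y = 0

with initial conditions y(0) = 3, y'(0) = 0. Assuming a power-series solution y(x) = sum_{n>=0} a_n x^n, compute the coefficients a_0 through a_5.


Ansatz: y(x) = sum_{n>=0} a_n x^n, so y'(x) = sum_{n>=1} n a_n x^(n-1) and y''(x) = sum_{n>=2} n(n-1) a_n x^(n-2).
Substitute into P(x) y'' + Q(x) y' + R(x) y = 0 with P(x) = 1, Q(x) = x, R(x) = 1 - x, and match powers of x.
Initial conditions: a_0 = 3, a_1 = 0.
Setting the coefficient of each power of x to zero and solving order by order (substituting the coefficients already found):
  x^0: 2 a_2 + a_0 = 0  ->  2 a_2 = -a_0 = -3  ->  a_2 = -3/2
  x^1: 6 a_3 + 2 a_1 - a_0 = 0  ->  6 a_3 = -2 a_1 + a_0 = 3  ->  a_3 = 1/2
  x^2: 12 a_4 + 3 a_2 - a_1 = 0  ->  12 a_4 = -3 a_2 + a_1 = 9/2  ->  a_4 = 3/8
  x^3: 20 a_5 + 4 a_3 - a_2 = 0  ->  20 a_5 = -4 a_3 + a_2 = -7/2  ->  a_5 = -7/40
Truncated series: y(x) = 3 - (3/2) x^2 + (1/2) x^3 + (3/8) x^4 - (7/40) x^5 + O(x^6).

a_0 = 3; a_1 = 0; a_2 = -3/2; a_3 = 1/2; a_4 = 3/8; a_5 = -7/40


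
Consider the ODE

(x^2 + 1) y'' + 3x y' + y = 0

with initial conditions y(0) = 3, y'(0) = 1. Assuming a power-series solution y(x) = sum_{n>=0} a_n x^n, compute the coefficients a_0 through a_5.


Ansatz: y(x) = sum_{n>=0} a_n x^n, so y'(x) = sum_{n>=1} n a_n x^(n-1) and y''(x) = sum_{n>=2} n(n-1) a_n x^(n-2).
Substitute into P(x) y'' + Q(x) y' + R(x) y = 0 with P(x) = x^2 + 1, Q(x) = 3x, R(x) = 1, and match powers of x.
Initial conditions: a_0 = 3, a_1 = 1.
Setting the coefficient of each power of x to zero and solving order by order (substituting the coefficients already found):
  x^0: 2 a_2 + a_0 = 0  ->  2 a_2 = -a_0 = -3  ->  a_2 = -3/2
  x^1: 6 a_3 + 4 a_1 = 0  ->  6 a_3 = -4 a_1 = -4  ->  a_3 = -2/3
  x^2: 12 a_4 + 9 a_2 = 0  ->  12 a_4 = -9 a_2 = 27/2  ->  a_4 = 9/8
  x^3: 20 a_5 + 16 a_3 = 0  ->  20 a_5 = -16 a_3 = 32/3  ->  a_5 = 8/15
Truncated series: y(x) = 3 + x - (3/2) x^2 - (2/3) x^3 + (9/8) x^4 + (8/15) x^5 + O(x^6).

a_0 = 3; a_1 = 1; a_2 = -3/2; a_3 = -2/3; a_4 = 9/8; a_5 = 8/15


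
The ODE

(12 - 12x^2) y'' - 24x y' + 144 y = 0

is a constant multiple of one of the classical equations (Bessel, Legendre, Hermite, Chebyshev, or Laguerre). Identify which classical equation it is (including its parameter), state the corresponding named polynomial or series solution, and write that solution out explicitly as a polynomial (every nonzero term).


All three coefficients share the factor 12; dividing through by 12 gives  (1 - x^2) y'' - 2x y' + 12 y = 0.
This matches the Legendre equation (1 - x^2) y'' - 2x y' + n(n+1) y = 0 (note the -2x y' term) with n(n+1) = 12, so n = 3; the polynomial solution is P_3(x).
With y = sum_k a_k x^k, matching x^k gives (k+2)(k+1) a_{k+2} = [k(k+1) - n(n+1)] a_k = (k - 3)(k + 4) a_k. The right side vanishes at k = 3, so the series with the parity of 3 terminates at degree 3.
Standard normalization (P_n(1) = 1): leading coefficient (2n)!/(2^n (n!)^2) = 720/(8*36) = 5/2, so a_3 = 5/2. Work downward with a_k = (k+1)(k+2) a_{k+2} / ((k - 3)(k + 4)):
  a_1 = (2)(3)(5/2) / ((1 - 3)(1 + 4)) = 15/(-10) = -3/2
Hence P_3(x) = 5 x^3/2 - 3 x/2.

P_3(x); series = 5 x^3/2 - 3 x/2


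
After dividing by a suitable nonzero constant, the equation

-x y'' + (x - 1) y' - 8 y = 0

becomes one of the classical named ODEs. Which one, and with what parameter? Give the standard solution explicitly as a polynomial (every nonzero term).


All three coefficients share the factor -1; dividing through by -1 gives  x y'' + (1 - x) y' + 8 y = 0.
This matches the Laguerre equation x y'' + (1 - x) y' + n y = 0 with n = 8; the polynomial solution is L_8(x).
With y = sum_k a_k x^k, matching x^k gives (k+1)k a_{k+1} + (k+1) a_{k+1} - k a_k + n a_k = 0, i.e. (k+1)^2 a_{k+1} = (k - n) a_k = (k - 8) a_k. The right side vanishes at k = 8, so the series terminates at degree 8.
Standard normalization L_n(0) = 1 gives a_0 = 1. Work upward with a_{k+1} = (k - 8) a_k / (k+1)^2:
  a_1 = (0 - 8)(1) / 1^2 = -8/1 = -8
  a_2 = (1 - 8)(-8) / 2^2 = 56/4 = 14
  a_3 = (2 - 8)(14) / 3^2 = -84/9 = -28/3
  a_4 = (3 - 8)(-28/3) / 4^2 = (140/3)/16 = 35/12
  a_5 = (4 - 8)(35/12) / 5^2 = (-35/3)/25 = -7/15
  a_6 = (5 - 8)(-7/15) / 6^2 = (7/5)/36 = 7/180
  a_7 = (6 - 8)(7/180) / 7^2 = (-7/90)/49 = -1/630
  a_8 = (7 - 8)(-1/630) / 8^2 = (1/630)/64 = 1/40320
Hence L_8(x) = x^8/40320 - x^7/630 + 7 x^6/180 - 7 x^5/15 + 35 x^4/12 - 28 x^3/3 + 14 x^2 - 8 x + 1.

L_8(x); series = x^8/40320 - x^7/630 + 7 x^6/180 - 7 x^5/15 + 35 x^4/12 - 28 x^3/3 + 14 x^2 - 8 x + 1


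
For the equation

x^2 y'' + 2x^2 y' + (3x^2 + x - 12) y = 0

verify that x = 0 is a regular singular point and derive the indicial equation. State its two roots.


Divide by x^2 to reach normal form y'' + P_1(x) y' + P_2(x) y = 0 with P_1(x) = 2 and P_2(x) = 3 + 1/x - 12/x^2.
x = 0 is a singular point because the y-coefficient 3 + 1/x - 12/x^2 has a pole at x = 0.
It is a regular singular point because x P_1(x) = p(x) = 2x and x^2 P_2(x) = q(x) = 3x^2 + x - 12 are polynomials, hence analytic at x = 0.
p(0) = 0,  q(0) = -12.
Indicial equation: r(r-1) + p(0) r + q(0) = 0, i.e. r^2 + (p(0) - 1) r + q(0) = 0, i.e. r^2 - 1 r - 12 = 0.
Discriminant: (-1)^2 - 4(-12) = 49, so r = (1 ± 7)/2.
Solving: r_1 = 4, r_2 = -3.

indicial: r^2 - 1 r - 12 = 0; roots r_1 = 4, r_2 = -3


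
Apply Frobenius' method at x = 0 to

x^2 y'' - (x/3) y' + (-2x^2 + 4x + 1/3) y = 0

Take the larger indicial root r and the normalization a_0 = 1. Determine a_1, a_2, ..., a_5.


Write in Frobenius form y'' + (p(x)/x) y' + (q(x)/x^2) y = 0:
  p(x) = -1/3,  q(x) = -2x^2 + 4x + 1/3.
Indicial equation: r(r-1) + (-1/3) r + (1/3) = 0 -> roots r_1 = 1, r_2 = 1/3.
Take r = r_1 = 1. Let y(x) = x^r sum_{n>=0} a_n x^n with a_0 = 1.
Substitute y = x^r sum a_n x^n and match x^{r+n}. The recurrence is
  D(n) a_n + 4 a_{n-1} - 2 a_{n-2} = 0,  where D(n) = (r+n)(r+n-1) + (-1/3)(r+n) + (1/3).
  a_n = [-4 a_{n-1} + 2 a_{n-2}] / D(n).
Since the indicial polynomial factors as (r - r_1)(r - r_2), D(n) = (r_1 + n - r_1)(r_1 + n - r_2) = n(n + 2/3).
Evaluating step by step (a_0 = 1):
  n = 1: D(1) = 1(1 + 2/3) = 5/3; numerator = -4(1) = -4; a_1 = (-4)/(5/3) = -12/5
  n = 2: D(2) = 2(2 + 2/3) = 16/3; numerator = -4(-12/5) + 2(1) = 58/5; a_2 = (58/5)/(16/3) = 87/40
  n = 3: D(3) = 3(3 + 2/3) = 11; numerator = -4(87/40) + 2(-12/5) = -27/2; a_3 = (-27/2)/(11) = -27/22
  n = 4: D(4) = 4(4 + 2/3) = 56/3; numerator = -4(-27/22) + 2(87/40) = 2037/220; a_4 = (2037/220)/(56/3) = 873/1760
  n = 5: D(5) = 5(5 + 2/3) = 85/3; numerator = -4(873/1760) + 2(-27/22) = -1953/440; a_5 = (-1953/440)/(85/3) = -5859/37400

r = 1; a_0 = 1; a_1 = -12/5; a_2 = 87/40; a_3 = -27/22; a_4 = 873/1760; a_5 = -5859/37400


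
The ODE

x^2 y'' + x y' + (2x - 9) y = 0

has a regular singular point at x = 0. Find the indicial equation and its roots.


Divide by x^2 to reach normal form y'' + P_1(x) y' + P_2(x) y = 0 with P_1(x) = 1/x and P_2(x) = 2/x - 9/x^2.
x = 0 is a singular point because the y'-coefficient 1/x has a pole at x = 0 and the y-coefficient 2/x - 9/x^2 has a pole at x = 0.
It is a regular singular point because x P_1(x) = p(x) = 1 and x^2 P_2(x) = q(x) = 2x - 9 are polynomials, hence analytic at x = 0.
p(0) = 1,  q(0) = -9.
Indicial equation: r(r-1) + p(0) r + q(0) = 0, i.e. r^2 + (p(0) - 1) r + q(0) = 0, i.e. r^2 - 9 = 0.
Discriminant: (0)^2 - 4(-9) = 36, so r = (0 ± 6)/2.
Solving: r_1 = 3, r_2 = -3.

indicial: r^2 - 9 = 0; roots r_1 = 3, r_2 = -3


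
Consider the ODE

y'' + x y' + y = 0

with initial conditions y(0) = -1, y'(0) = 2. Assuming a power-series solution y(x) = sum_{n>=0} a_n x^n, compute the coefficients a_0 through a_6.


Ansatz: y(x) = sum_{n>=0} a_n x^n, so y'(x) = sum_{n>=1} n a_n x^(n-1) and y''(x) = sum_{n>=2} n(n-1) a_n x^(n-2).
Substitute into P(x) y'' + Q(x) y' + R(x) y = 0 with P(x) = 1, Q(x) = x, R(x) = 1, and match powers of x.
Initial conditions: a_0 = -1, a_1 = 2.
Setting the coefficient of each power of x to zero and solving order by order (substituting the coefficients already found):
  x^0: 2 a_2 + a_0 = 0  ->  2 a_2 = -a_0 = 1  ->  a_2 = 1/2
  x^1: 6 a_3 + 2 a_1 = 0  ->  6 a_3 = -2 a_1 = -4  ->  a_3 = -2/3
  x^2: 12 a_4 + 3 a_2 = 0  ->  12 a_4 = -3 a_2 = -3/2  ->  a_4 = -1/8
  x^3: 20 a_5 + 4 a_3 = 0  ->  20 a_5 = -4 a_3 = 8/3  ->  a_5 = 2/15
  x^4: 30 a_6 + 5 a_4 = 0  ->  30 a_6 = -5 a_4 = 5/8  ->  a_6 = 1/48
Truncated series: y(x) = -1 + 2 x + (1/2) x^2 - (2/3) x^3 - (1/8) x^4 + (2/15) x^5 + (1/48) x^6 + O(x^7).

a_0 = -1; a_1 = 2; a_2 = 1/2; a_3 = -2/3; a_4 = -1/8; a_5 = 2/15; a_6 = 1/48


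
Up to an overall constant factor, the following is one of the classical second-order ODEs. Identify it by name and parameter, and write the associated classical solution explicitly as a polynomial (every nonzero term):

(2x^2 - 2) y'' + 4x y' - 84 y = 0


All three coefficients share the factor -2; dividing through by -2 gives  (1 - x^2) y'' - 2x y' + 42 y = 0.
This matches the Legendre equation (1 - x^2) y'' - 2x y' + n(n+1) y = 0 (note the -2x y' term) with n(n+1) = 42, so n = 6; the polynomial solution is P_6(x).
With y = sum_k a_k x^k, matching x^k gives (k+2)(k+1) a_{k+2} = [k(k+1) - n(n+1)] a_k = (k - 6)(k + 7) a_k. The right side vanishes at k = 6, so the series with the parity of 6 terminates at degree 6.
Standard normalization (P_n(1) = 1): leading coefficient (2n)!/(2^n (n!)^2) = 479001600/(64*518400) = 231/16, so a_6 = 231/16. Work downward with a_k = (k+1)(k+2) a_{k+2} / ((k - 6)(k + 7)):
  a_4 = (5)(6)(231/16) / ((4 - 6)(4 + 7)) = (3465/8)/(-22) = -315/16
  a_2 = (3)(4)(-315/16) / ((2 - 6)(2 + 7)) = (-945/4)/(-36) = 105/16
  a_0 = (1)(2)(105/16) / ((0 - 6)(0 + 7)) = (105/8)/(-42) = -5/16
Hence P_6(x) = 231 x^6/16 - 315 x^4/16 + 105 x^2/16 - 5/16.

P_6(x); series = 231 x^6/16 - 315 x^4/16 + 105 x^2/16 - 5/16


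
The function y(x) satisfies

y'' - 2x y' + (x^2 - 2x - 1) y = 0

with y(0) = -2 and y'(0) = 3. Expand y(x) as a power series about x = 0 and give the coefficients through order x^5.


Ansatz: y(x) = sum_{n>=0} a_n x^n, so y'(x) = sum_{n>=1} n a_n x^(n-1) and y''(x) = sum_{n>=2} n(n-1) a_n x^(n-2).
Substitute into P(x) y'' + Q(x) y' + R(x) y = 0 with P(x) = 1, Q(x) = -2x, R(x) = x^2 - 2x - 1, and match powers of x.
Initial conditions: a_0 = -2, a_1 = 3.
Setting the coefficient of each power of x to zero and solving order by order (substituting the coefficients already found):
  x^0: 2 a_2 - a_0 = 0  ->  2 a_2 = a_0 = -2  ->  a_2 = -1
  x^1: 6 a_3 - 3 a_1 - 2 a_0 = 0  ->  6 a_3 = 3 a_1 + 2 a_0 = 5  ->  a_3 = 5/6
  x^2: 12 a_4 - 5 a_2 - 2 a_1 + a_0 = 0  ->  12 a_4 = 5 a_2 + 2 a_1 - a_0 = 3  ->  a_4 = 1/4
  x^3: 20 a_5 - 7 a_3 - 2 a_2 + a_1 = 0  ->  20 a_5 = 7 a_3 + 2 a_2 - a_1 = 5/6  ->  a_5 = 1/24
Truncated series: y(x) = -2 + 3 x - x^2 + (5/6) x^3 + (1/4) x^4 + (1/24) x^5 + O(x^6).

a_0 = -2; a_1 = 3; a_2 = -1; a_3 = 5/6; a_4 = 1/4; a_5 = 1/24
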